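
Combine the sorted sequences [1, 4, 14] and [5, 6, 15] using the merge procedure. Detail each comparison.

Merging process:

Compare 1 vs 5: take 1 from left. Merged: [1]
Compare 4 vs 5: take 4 from left. Merged: [1, 4]
Compare 14 vs 5: take 5 from right. Merged: [1, 4, 5]
Compare 14 vs 6: take 6 from right. Merged: [1, 4, 5, 6]
Compare 14 vs 15: take 14 from left. Merged: [1, 4, 5, 6, 14]
Append remaining from right: [15]. Merged: [1, 4, 5, 6, 14, 15]

Final merged array: [1, 4, 5, 6, 14, 15]
Total comparisons: 5

The merged array is [1, 4, 5, 6, 14, 15], requiring 5 comparisons. The merge step runs in O(n) time where n is the total number of elements.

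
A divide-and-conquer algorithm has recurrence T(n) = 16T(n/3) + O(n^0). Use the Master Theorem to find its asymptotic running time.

Master Theorem for T(n) = 16T(n/3) + O(n^0):

a = 16, b = 3, c = 0
log_b(a) = log_3(16) = 2.5237

Case 1: c = 0 < log_3(16) = 2.5237
T(n) = O(n^(log_3 16))

For T(n) = 16T(n/3) + O(n^0): log_3(16) = 2.5237. This is Case 1 of the Master Theorem (c < log_b(a), work dominated by leaves), giving O(n^(log_3 16)).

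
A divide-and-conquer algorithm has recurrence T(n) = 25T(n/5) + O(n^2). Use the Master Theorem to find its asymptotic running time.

Master Theorem for T(n) = 25T(n/5) + O(n^2):

a = 25, b = 5, c = 2
log_b(a) = log_5(25) = 2.0000

Case 2: c = 2 = log_5(25) = 2.0000
T(n) = O(n^2 log n) = O(n^2 log n)

For T(n) = 25T(n/5) + O(n^2): log_5(25) = 2.0000. This is Case 2 of the Master Theorem (c = log_b(a), equal work at all levels), giving O(n^2 log n).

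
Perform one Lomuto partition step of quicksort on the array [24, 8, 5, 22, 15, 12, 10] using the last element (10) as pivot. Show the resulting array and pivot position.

Lomuto partition with pivot = 10:

Initial array: [24, 8, 5, 22, 15, 12, 10]

arr[0]=24 > 10: no swap
arr[1]=8 <= 10: swap with position 0, array becomes [8, 24, 5, 22, 15, 12, 10]
arr[2]=5 <= 10: swap with position 1, array becomes [8, 5, 24, 22, 15, 12, 10]
arr[3]=22 > 10: no swap
arr[4]=15 > 10: no swap
arr[5]=12 > 10: no swap

Place pivot at position 2: [8, 5, 10, 22, 15, 12, 24]
Pivot position: 2

After partitioning with pivot 10, the array becomes [8, 5, 10, 22, 15, 12, 24]. The pivot is placed at index 2. All elements to the left of the pivot are <= 10, and all elements to the right are > 10.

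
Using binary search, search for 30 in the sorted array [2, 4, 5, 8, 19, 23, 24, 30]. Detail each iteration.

Binary search for 30 in [2, 4, 5, 8, 19, 23, 24, 30]:

lo=0, hi=7, mid=3, arr[mid]=8 -> 8 < 30, search right half
lo=4, hi=7, mid=5, arr[mid]=23 -> 23 < 30, search right half
lo=6, hi=7, mid=6, arr[mid]=24 -> 24 < 30, search right half
lo=7, hi=7, mid=7, arr[mid]=30 -> Found target at index 7!

Binary search finds 30 at index 7 after 4 comparisons. The search repeatedly halves the search space by comparing with the middle element.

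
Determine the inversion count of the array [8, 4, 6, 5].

Finding inversions in [8, 4, 6, 5]:

(0, 1): arr[0]=8 > arr[1]=4
(0, 2): arr[0]=8 > arr[2]=6
(0, 3): arr[0]=8 > arr[3]=5
(2, 3): arr[2]=6 > arr[3]=5

Total inversions: 4

The array has 4 inversion(s): (0,1), (0,2), (0,3), (2,3). Each pair (i,j) satisfies i < j and arr[i] > arr[j].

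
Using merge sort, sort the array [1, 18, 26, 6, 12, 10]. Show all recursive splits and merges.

Merge sort trace:

Split: [1, 18, 26, 6, 12, 10] -> [1, 18, 26] and [6, 12, 10]
  Split: [1, 18, 26] -> [1] and [18, 26]
    Split: [18, 26] -> [18] and [26]
    Merge: [18] + [26] -> [18, 26]
  Merge: [1] + [18, 26] -> [1, 18, 26]
  Split: [6, 12, 10] -> [6] and [12, 10]
    Split: [12, 10] -> [12] and [10]
    Merge: [12] + [10] -> [10, 12]
  Merge: [6] + [10, 12] -> [6, 10, 12]
Merge: [1, 18, 26] + [6, 10, 12] -> [1, 6, 10, 12, 18, 26]

Final sorted array: [1, 6, 10, 12, 18, 26]

The merge sort proceeds by recursively splitting the array and merging sorted halves.
After all merges, the sorted array is [1, 6, 10, 12, 18, 26].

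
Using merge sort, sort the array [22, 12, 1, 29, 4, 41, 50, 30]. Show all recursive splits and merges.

Merge sort trace:

Split: [22, 12, 1, 29, 4, 41, 50, 30] -> [22, 12, 1, 29] and [4, 41, 50, 30]
  Split: [22, 12, 1, 29] -> [22, 12] and [1, 29]
    Split: [22, 12] -> [22] and [12]
    Merge: [22] + [12] -> [12, 22]
    Split: [1, 29] -> [1] and [29]
    Merge: [1] + [29] -> [1, 29]
  Merge: [12, 22] + [1, 29] -> [1, 12, 22, 29]
  Split: [4, 41, 50, 30] -> [4, 41] and [50, 30]
    Split: [4, 41] -> [4] and [41]
    Merge: [4] + [41] -> [4, 41]
    Split: [50, 30] -> [50] and [30]
    Merge: [50] + [30] -> [30, 50]
  Merge: [4, 41] + [30, 50] -> [4, 30, 41, 50]
Merge: [1, 12, 22, 29] + [4, 30, 41, 50] -> [1, 4, 12, 22, 29, 30, 41, 50]

Final sorted array: [1, 4, 12, 22, 29, 30, 41, 50]

The merge sort proceeds by recursively splitting the array and merging sorted halves.
After all merges, the sorted array is [1, 4, 12, 22, 29, 30, 41, 50].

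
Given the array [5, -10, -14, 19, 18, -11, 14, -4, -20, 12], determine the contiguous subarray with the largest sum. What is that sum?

Using Kadane's algorithm on [5, -10, -14, 19, 18, -11, 14, -4, -20, 12]:

Scanning through the array:
Position 1 (value -10): max_ending_here = -5, max_so_far = 5
Position 2 (value -14): max_ending_here = -14, max_so_far = 5
Position 3 (value 19): max_ending_here = 19, max_so_far = 19
Position 4 (value 18): max_ending_here = 37, max_so_far = 37
Position 5 (value -11): max_ending_here = 26, max_so_far = 37
Position 6 (value 14): max_ending_here = 40, max_so_far = 40
Position 7 (value -4): max_ending_here = 36, max_so_far = 40
Position 8 (value -20): max_ending_here = 16, max_so_far = 40
Position 9 (value 12): max_ending_here = 28, max_so_far = 40

Maximum subarray: [19, 18, -11, 14]
Maximum sum: 40

The maximum subarray is [19, 18, -11, 14] with sum 40. This subarray runs from index 3 to index 6.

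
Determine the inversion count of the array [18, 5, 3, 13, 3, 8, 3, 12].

Finding inversions in [18, 5, 3, 13, 3, 8, 3, 12]:

(0, 1): arr[0]=18 > arr[1]=5
(0, 2): arr[0]=18 > arr[2]=3
(0, 3): arr[0]=18 > arr[3]=13
(0, 4): arr[0]=18 > arr[4]=3
(0, 5): arr[0]=18 > arr[5]=8
(0, 6): arr[0]=18 > arr[6]=3
(0, 7): arr[0]=18 > arr[7]=12
(1, 2): arr[1]=5 > arr[2]=3
(1, 4): arr[1]=5 > arr[4]=3
(1, 6): arr[1]=5 > arr[6]=3
(3, 4): arr[3]=13 > arr[4]=3
(3, 5): arr[3]=13 > arr[5]=8
(3, 6): arr[3]=13 > arr[6]=3
(3, 7): arr[3]=13 > arr[7]=12
(5, 6): arr[5]=8 > arr[6]=3

Total inversions: 15

The array has 15 inversion(s): (0,1), (0,2), (0,3), (0,4), (0,5), (0,6), (0,7), (1,2), (1,4), (1,6), (3,4), (3,5), (3,6), (3,7), (5,6). Each pair (i,j) satisfies i < j and arr[i] > arr[j].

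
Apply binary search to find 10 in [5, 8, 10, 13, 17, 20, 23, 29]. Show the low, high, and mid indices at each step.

Binary search for 10 in [5, 8, 10, 13, 17, 20, 23, 29]:

lo=0, hi=7, mid=3, arr[mid]=13 -> 13 > 10, search left half
lo=0, hi=2, mid=1, arr[mid]=8 -> 8 < 10, search right half
lo=2, hi=2, mid=2, arr[mid]=10 -> Found target at index 2!

Binary search finds 10 at index 2 after 3 comparisons. The search repeatedly halves the search space by comparing with the middle element.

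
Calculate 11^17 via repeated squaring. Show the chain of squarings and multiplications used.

Computing 11^17 by squaring (build up from 11^1; each line after the first costs one multiplication):

11^1 = 11
11^2 = (11^1)^2 = 11^2 = 121
11^4 = (11^2)^2 = 121^2 = 14641
11^8 = (11^4)^2 = 14641^2 = 214358881
11^16 = (11^8)^2 = 214358881^2 = 45949729863572161
11^17 = 11 * 11^16 = 11 * 45949729863572161 = 505447028499293771

Result: 505447028499293771
Multiplications needed: 5 (5 lines after 11^1)

11^17 = 505447028499293771. Using exponentiation by squaring, this requires 5 multiplications. The key idea: if the exponent is even, square the half-power; if odd, multiply by the base once.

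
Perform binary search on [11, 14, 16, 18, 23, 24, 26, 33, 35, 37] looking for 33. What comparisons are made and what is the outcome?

Binary search for 33 in [11, 14, 16, 18, 23, 24, 26, 33, 35, 37]:

lo=0, hi=9, mid=4, arr[mid]=23 -> 23 < 33, search right half
lo=5, hi=9, mid=7, arr[mid]=33 -> Found target at index 7!

Binary search finds 33 at index 7 after 2 comparisons. The search repeatedly halves the search space by comparing with the middle element.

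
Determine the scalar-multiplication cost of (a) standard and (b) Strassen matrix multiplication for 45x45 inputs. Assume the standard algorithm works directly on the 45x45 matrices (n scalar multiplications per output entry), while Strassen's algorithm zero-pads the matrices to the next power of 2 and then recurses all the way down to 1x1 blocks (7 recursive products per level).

Matrix multiplication for 45x45 matrices:

Strassen's algorithm requires power-of-2 dimensions. Pad 45x45 to 64x64 (next power of 2).

Standard algorithm: 45^3 = 91125 multiplications
Strassen's algorithm: 7^(log2(64)) = 7^6 = 117649 multiplications
Difference: 91125 - 117649 = -26524 (Strassen uses MORE here due to padding overhead — for small or just-over-power-of-2 n, padding can outweigh the per-level savings)

Standard: 91125 multiplications (45^3). Strassen: 117649 multiplications (7^6, after padding to 64x64). Strassen reduces 8 recursive multiplications to 7 at each level.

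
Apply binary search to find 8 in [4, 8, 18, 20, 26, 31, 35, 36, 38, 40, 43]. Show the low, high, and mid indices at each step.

Binary search for 8 in [4, 8, 18, 20, 26, 31, 35, 36, 38, 40, 43]:

lo=0, hi=10, mid=5, arr[mid]=31 -> 31 > 8, search left half
lo=0, hi=4, mid=2, arr[mid]=18 -> 18 > 8, search left half
lo=0, hi=1, mid=0, arr[mid]=4 -> 4 < 8, search right half
lo=1, hi=1, mid=1, arr[mid]=8 -> Found target at index 1!

Binary search finds 8 at index 1 after 4 comparisons. The search repeatedly halves the search space by comparing with the middle element.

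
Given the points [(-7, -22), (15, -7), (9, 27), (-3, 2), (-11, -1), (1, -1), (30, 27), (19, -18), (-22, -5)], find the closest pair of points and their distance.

Computing all pairwise distances among 9 points:

d((-7, -22), (15, -7)) = 26.6271
d((-7, -22), (9, 27)) = 51.5461
d((-7, -22), (-3, 2)) = 24.3311
d((-7, -22), (-11, -1)) = 21.3776
d((-7, -22), (1, -1)) = 22.4722
d((-7, -22), (30, 27)) = 61.4003
d((-7, -22), (19, -18)) = 26.3059
d((-7, -22), (-22, -5)) = 22.6716
d((15, -7), (9, 27)) = 34.5254
d((15, -7), (-3, 2)) = 20.1246
d((15, -7), (-11, -1)) = 26.6833
d((15, -7), (1, -1)) = 15.2315
d((15, -7), (30, 27)) = 37.1618
d((15, -7), (19, -18)) = 11.7047
d((15, -7), (-22, -5)) = 37.054
d((9, 27), (-3, 2)) = 27.7308
d((9, 27), (-11, -1)) = 34.4093
d((9, 27), (1, -1)) = 29.1204
d((9, 27), (30, 27)) = 21.0
d((9, 27), (19, -18)) = 46.0977
d((9, 27), (-22, -5)) = 44.5533
d((-3, 2), (-11, -1)) = 8.544
d((-3, 2), (1, -1)) = 5.0 <-- minimum
d((-3, 2), (30, 27)) = 41.4005
d((-3, 2), (19, -18)) = 29.7321
d((-3, 2), (-22, -5)) = 20.2485
d((-11, -1), (1, -1)) = 12.0
d((-11, -1), (30, 27)) = 49.6488
d((-11, -1), (19, -18)) = 34.4819
d((-11, -1), (-22, -5)) = 11.7047
d((1, -1), (30, 27)) = 40.3113
d((1, -1), (19, -18)) = 24.7588
d((1, -1), (-22, -5)) = 23.3452
d((30, 27), (19, -18)) = 46.3249
d((30, 27), (-22, -5)) = 61.0574
d((19, -18), (-22, -5)) = 43.0116

Closest pair: (-3, 2) and (1, -1) with distance 5.0

The closest pair is (-3, 2) and (1, -1) with Euclidean distance 5.0. For 9 points, brute-force pairwise comparison is shown above. For large n, the divide-and-conquer algorithm (sort by x, recurse on halves, check the dividing strip) achieves O(n log n).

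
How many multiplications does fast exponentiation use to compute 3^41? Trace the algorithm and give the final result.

Computing 3^41 by squaring (build up from 3^1; each line after the first costs one multiplication):

3^1 = 3
3^2 = (3^1)^2 = 3^2 = 9
3^4 = (3^2)^2 = 9^2 = 81
3^5 = 3 * 3^4 = 3 * 81 = 243
3^10 = (3^5)^2 = 243^2 = 59049
3^20 = (3^10)^2 = 59049^2 = 3486784401
3^40 = (3^20)^2 = 3486784401^2 = 12157665459056928801
3^41 = 3 * 3^40 = 3 * 12157665459056928801 = 36472996377170786403

Result: 36472996377170786403
Multiplications needed: 7 (7 lines after 3^1)

3^41 = 36472996377170786403. Using exponentiation by squaring, this requires 7 multiplications. The key idea: if the exponent is even, square the half-power; if odd, multiply by the base once.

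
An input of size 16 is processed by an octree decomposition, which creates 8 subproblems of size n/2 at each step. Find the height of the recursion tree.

For divide and conquer with division factor 2:

Problem sizes at each level:
Level 0: 16
Level 1: 8
Level 2: 4
Level 3: 2
Level 4: 1

The root is level 0 and the size-1 base case is level 4 (the tree spans levels 0 through 4, i.e. 5 levels counting the root), so the depth is the number of divisions: log_2(16) = 4

The recursion tree depth is log_2(16) = 4. At each level, the problem size is divided by 2, so it takes 4 divisions to reduce to a base case of size 1. The algorithm makes 8 recursive calls at each level.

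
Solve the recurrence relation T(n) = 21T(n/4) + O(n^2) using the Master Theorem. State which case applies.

Master Theorem for T(n) = 21T(n/4) + O(n^2):

a = 21, b = 4, c = 2
log_b(a) = log_4(21) = 2.1962

Case 1: c = 2 < log_4(21) = 2.1962
T(n) = O(n^(log_4 21))

For T(n) = 21T(n/4) + O(n^2): log_4(21) = 2.1962. This is Case 1 of the Master Theorem (c < log_b(a), work dominated by leaves), giving O(n^(log_4 21)).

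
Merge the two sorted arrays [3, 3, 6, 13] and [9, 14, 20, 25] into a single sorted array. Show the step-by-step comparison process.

Merging process:

Compare 3 vs 9: take 3 from left. Merged: [3]
Compare 3 vs 9: take 3 from left. Merged: [3, 3]
Compare 6 vs 9: take 6 from left. Merged: [3, 3, 6]
Compare 13 vs 9: take 9 from right. Merged: [3, 3, 6, 9]
Compare 13 vs 14: take 13 from left. Merged: [3, 3, 6, 9, 13]
Append remaining from right: [14, 20, 25]. Merged: [3, 3, 6, 9, 13, 14, 20, 25]

Final merged array: [3, 3, 6, 9, 13, 14, 20, 25]
Total comparisons: 5

The merged array is [3, 3, 6, 9, 13, 14, 20, 25], requiring 5 comparisons. The merge step runs in O(n) time where n is the total number of elements.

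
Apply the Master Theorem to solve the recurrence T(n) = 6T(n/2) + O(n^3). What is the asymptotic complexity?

Master Theorem for T(n) = 6T(n/2) + O(n^3):

a = 6, b = 2, c = 3
log_b(a) = log_2(6) = 2.5850

Case 3: c = 3 > log_2(6) = 2.5850
T(n) = O(n^3) = O(n^3)

For T(n) = 6T(n/2) + O(n^3): log_2(6) = 2.5850. This is Case 3 of the Master Theorem (c > log_b(a), work dominated by root), giving O(n^3).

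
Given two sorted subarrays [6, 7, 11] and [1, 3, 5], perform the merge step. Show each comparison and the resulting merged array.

Merging process:

Compare 6 vs 1: take 1 from right. Merged: [1]
Compare 6 vs 3: take 3 from right. Merged: [1, 3]
Compare 6 vs 5: take 5 from right. Merged: [1, 3, 5]
Append remaining from left: [6, 7, 11]. Merged: [1, 3, 5, 6, 7, 11]

Final merged array: [1, 3, 5, 6, 7, 11]
Total comparisons: 3

The merged array is [1, 3, 5, 6, 7, 11], requiring 3 comparisons. The merge step runs in O(n) time where n is the total number of elements.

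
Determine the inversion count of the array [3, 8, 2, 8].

Finding inversions in [3, 8, 2, 8]:

(0, 2): arr[0]=3 > arr[2]=2
(1, 2): arr[1]=8 > arr[2]=2

Total inversions: 2

The array has 2 inversion(s): (0,2), (1,2). Each pair (i,j) satisfies i < j and arr[i] > arr[j].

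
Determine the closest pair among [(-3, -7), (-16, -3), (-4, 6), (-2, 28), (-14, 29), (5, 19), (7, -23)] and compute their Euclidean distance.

Computing all pairwise distances among 7 points:

d((-3, -7), (-16, -3)) = 13.6015
d((-3, -7), (-4, 6)) = 13.0384
d((-3, -7), (-2, 28)) = 35.0143
d((-3, -7), (-14, 29)) = 37.6431
d((-3, -7), (5, 19)) = 27.2029
d((-3, -7), (7, -23)) = 18.868
d((-16, -3), (-4, 6)) = 15.0
d((-16, -3), (-2, 28)) = 34.0147
d((-16, -3), (-14, 29)) = 32.0624
d((-16, -3), (5, 19)) = 30.4138
d((-16, -3), (7, -23)) = 30.4795
d((-4, 6), (-2, 28)) = 22.0907
d((-4, 6), (-14, 29)) = 25.0799
d((-4, 6), (5, 19)) = 15.8114
d((-4, 6), (7, -23)) = 31.0161
d((-2, 28), (-14, 29)) = 12.0416
d((-2, 28), (5, 19)) = 11.4018 <-- minimum
d((-2, 28), (7, -23)) = 51.788
d((-14, 29), (5, 19)) = 21.4709
d((-14, 29), (7, -23)) = 56.0803
d((5, 19), (7, -23)) = 42.0476

Closest pair: (-2, 28) and (5, 19) with distance 11.4018

The closest pair is (-2, 28) and (5, 19) with Euclidean distance 11.4018. For 7 points, brute-force pairwise comparison is shown above. For large n, the divide-and-conquer algorithm (sort by x, recurse on halves, check the dividing strip) achieves O(n log n).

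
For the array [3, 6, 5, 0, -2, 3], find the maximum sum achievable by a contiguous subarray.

Using Kadane's algorithm on [3, 6, 5, 0, -2, 3]:

Scanning through the array:
Position 1 (value 6): max_ending_here = 9, max_so_far = 9
Position 2 (value 5): max_ending_here = 14, max_so_far = 14
Position 3 (value 0): max_ending_here = 14, max_so_far = 14
Position 4 (value -2): max_ending_here = 12, max_so_far = 14
Position 5 (value 3): max_ending_here = 15, max_so_far = 15

Maximum subarray: [3, 6, 5, 0, -2, 3]
Maximum sum: 15

The maximum subarray is [3, 6, 5, 0, -2, 3] with sum 15. This subarray runs from index 0 to index 5.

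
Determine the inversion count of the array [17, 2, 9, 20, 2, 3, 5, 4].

Finding inversions in [17, 2, 9, 20, 2, 3, 5, 4]:

(0, 1): arr[0]=17 > arr[1]=2
(0, 2): arr[0]=17 > arr[2]=9
(0, 4): arr[0]=17 > arr[4]=2
(0, 5): arr[0]=17 > arr[5]=3
(0, 6): arr[0]=17 > arr[6]=5
(0, 7): arr[0]=17 > arr[7]=4
(2, 4): arr[2]=9 > arr[4]=2
(2, 5): arr[2]=9 > arr[5]=3
(2, 6): arr[2]=9 > arr[6]=5
(2, 7): arr[2]=9 > arr[7]=4
(3, 4): arr[3]=20 > arr[4]=2
(3, 5): arr[3]=20 > arr[5]=3
(3, 6): arr[3]=20 > arr[6]=5
(3, 7): arr[3]=20 > arr[7]=4
(6, 7): arr[6]=5 > arr[7]=4

Total inversions: 15

The array has 15 inversion(s): (0,1), (0,2), (0,4), (0,5), (0,6), (0,7), (2,4), (2,5), (2,6), (2,7), (3,4), (3,5), (3,6), (3,7), (6,7). Each pair (i,j) satisfies i < j and arr[i] > arr[j].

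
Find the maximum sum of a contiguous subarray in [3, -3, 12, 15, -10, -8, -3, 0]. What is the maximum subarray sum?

Using Kadane's algorithm on [3, -3, 12, 15, -10, -8, -3, 0]:

Scanning through the array:
Position 1 (value -3): max_ending_here = 0, max_so_far = 3
Position 2 (value 12): max_ending_here = 12, max_so_far = 12
Position 3 (value 15): max_ending_here = 27, max_so_far = 27
Position 4 (value -10): max_ending_here = 17, max_so_far = 27
Position 5 (value -8): max_ending_here = 9, max_so_far = 27
Position 6 (value -3): max_ending_here = 6, max_so_far = 27
Position 7 (value 0): max_ending_here = 6, max_so_far = 27

Maximum subarray: [3, -3, 12, 15]
Maximum sum: 27

The maximum subarray is [3, -3, 12, 15] with sum 27. This subarray runs from index 0 to index 3.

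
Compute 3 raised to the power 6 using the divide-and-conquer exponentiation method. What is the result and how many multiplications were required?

Computing 3^6 by squaring (build up from 3^1; each line after the first costs one multiplication):

3^1 = 3
3^2 = (3^1)^2 = 3^2 = 9
3^3 = 3 * 3^2 = 3 * 9 = 27
3^6 = (3^3)^2 = 27^2 = 729

Result: 729
Multiplications needed: 3 (3 lines after 3^1)

3^6 = 729. Using exponentiation by squaring, this requires 3 multiplications. The key idea: if the exponent is even, square the half-power; if odd, multiply by the base once.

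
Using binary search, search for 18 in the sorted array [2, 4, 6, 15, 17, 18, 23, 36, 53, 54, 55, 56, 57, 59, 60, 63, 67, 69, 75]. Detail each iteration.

Binary search for 18 in [2, 4, 6, 15, 17, 18, 23, 36, 53, 54, 55, 56, 57, 59, 60, 63, 67, 69, 75]:

lo=0, hi=18, mid=9, arr[mid]=54 -> 54 > 18, search left half
lo=0, hi=8, mid=4, arr[mid]=17 -> 17 < 18, search right half
lo=5, hi=8, mid=6, arr[mid]=23 -> 23 > 18, search left half
lo=5, hi=5, mid=5, arr[mid]=18 -> Found target at index 5!

Binary search finds 18 at index 5 after 4 comparisons. The search repeatedly halves the search space by comparing with the middle element.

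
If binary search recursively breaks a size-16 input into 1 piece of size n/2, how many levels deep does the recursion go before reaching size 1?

For divide and conquer with division factor 2:

Problem sizes at each level:
Level 0: 16
Level 1: 8
Level 2: 4
Level 3: 2
Level 4: 1

The root is level 0 and the size-1 base case is level 4 (the tree spans levels 0 through 4, i.e. 5 levels counting the root), so the depth is the number of divisions: log_2(16) = 4

The recursion tree depth is log_2(16) = 4. At each level, the problem size is divided by 2, so it takes 4 divisions to reduce to a base case of size 1. The algorithm makes 1 recursive call at each level.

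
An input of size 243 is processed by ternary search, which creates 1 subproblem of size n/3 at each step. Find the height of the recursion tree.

For divide and conquer with division factor 3:

Problem sizes at each level:
Level 0: 243
Level 1: 81
Level 2: 27
Level 3: 9
Level 4: 3
Level 5: 1

The root is level 0 and the size-1 base case is level 5 (the tree spans levels 0 through 5, i.e. 6 levels counting the root), so the depth is the number of divisions: log_3(243) = 5

The recursion tree depth is log_3(243) = 5. At each level, the problem size is divided by 3, so it takes 5 divisions to reduce to a base case of size 1. The algorithm makes 1 recursive call at each level.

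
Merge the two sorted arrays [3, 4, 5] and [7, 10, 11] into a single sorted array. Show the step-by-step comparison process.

Merging process:

Compare 3 vs 7: take 3 from left. Merged: [3]
Compare 4 vs 7: take 4 from left. Merged: [3, 4]
Compare 5 vs 7: take 5 from left. Merged: [3, 4, 5]
Append remaining from right: [7, 10, 11]. Merged: [3, 4, 5, 7, 10, 11]

Final merged array: [3, 4, 5, 7, 10, 11]
Total comparisons: 3

The merged array is [3, 4, 5, 7, 10, 11], requiring 3 comparisons. The merge step runs in O(n) time where n is the total number of elements.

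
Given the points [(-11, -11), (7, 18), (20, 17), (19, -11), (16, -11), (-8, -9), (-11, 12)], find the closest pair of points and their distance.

Computing all pairwise distances among 7 points:

d((-11, -11), (7, 18)) = 34.1321
d((-11, -11), (20, 17)) = 41.7732
d((-11, -11), (19, -11)) = 30.0
d((-11, -11), (16, -11)) = 27.0
d((-11, -11), (-8, -9)) = 3.6056
d((-11, -11), (-11, 12)) = 23.0
d((7, 18), (20, 17)) = 13.0384
d((7, 18), (19, -11)) = 31.3847
d((7, 18), (16, -11)) = 30.3645
d((7, 18), (-8, -9)) = 30.8869
d((7, 18), (-11, 12)) = 18.9737
d((20, 17), (19, -11)) = 28.0179
d((20, 17), (16, -11)) = 28.2843
d((20, 17), (-8, -9)) = 38.2099
d((20, 17), (-11, 12)) = 31.4006
d((19, -11), (16, -11)) = 3.0 <-- minimum
d((19, -11), (-8, -9)) = 27.074
d((19, -11), (-11, 12)) = 37.8021
d((16, -11), (-8, -9)) = 24.0832
d((16, -11), (-11, 12)) = 35.4683
d((-8, -9), (-11, 12)) = 21.2132

Closest pair: (19, -11) and (16, -11) with distance 3.0

The closest pair is (19, -11) and (16, -11) with Euclidean distance 3.0. For 7 points, brute-force pairwise comparison is shown above. For large n, the divide-and-conquer algorithm (sort by x, recurse on halves, check the dividing strip) achieves O(n log n).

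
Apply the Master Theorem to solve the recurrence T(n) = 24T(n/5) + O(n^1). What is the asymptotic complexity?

Master Theorem for T(n) = 24T(n/5) + O(n^1):

a = 24, b = 5, c = 1
log_b(a) = log_5(24) = 1.9746

Case 1: c = 1 < log_5(24) = 1.9746
T(n) = O(n^(log_5 24))

For T(n) = 24T(n/5) + O(n^1): log_5(24) = 1.9746. This is Case 1 of the Master Theorem (c < log_b(a), work dominated by leaves), giving O(n^(log_5 24)).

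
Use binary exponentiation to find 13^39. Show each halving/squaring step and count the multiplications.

Computing 13^39 by squaring (build up from 13^1; each line after the first costs one multiplication):

13^1 = 13
13^2 = (13^1)^2 = 13^2 = 169
13^4 = (13^2)^2 = 169^2 = 28561
13^8 = (13^4)^2 = 28561^2 = 815730721
13^9 = 13 * 13^8 = 13 * 815730721 = 10604499373
13^18 = (13^9)^2 = 10604499373^2 = 112455406951957393129
13^19 = 13 * 13^18 = 13 * 112455406951957393129 = 1461920290375446110677
13^38 = (13^19)^2 = 1461920290375446110677^2 = 2137210935411428674141543654682486133398329
13^39 = 13 * 13^38 = 13 * 2137210935411428674141543654682486133398329 = 27783742160348572763840067510872319734178277

Result: 27783742160348572763840067510872319734178277
Multiplications needed: 8 (8 lines after 13^1)

13^39 = 27783742160348572763840067510872319734178277. Using exponentiation by squaring, this requires 8 multiplications. The key idea: if the exponent is even, square the half-power; if odd, multiply by the base once.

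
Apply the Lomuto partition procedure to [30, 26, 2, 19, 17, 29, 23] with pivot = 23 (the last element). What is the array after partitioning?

Lomuto partition with pivot = 23:

Initial array: [30, 26, 2, 19, 17, 29, 23]

arr[0]=30 > 23: no swap
arr[1]=26 > 23: no swap
arr[2]=2 <= 23: swap with position 0, array becomes [2, 26, 30, 19, 17, 29, 23]
arr[3]=19 <= 23: swap with position 1, array becomes [2, 19, 30, 26, 17, 29, 23]
arr[4]=17 <= 23: swap with position 2, array becomes [2, 19, 17, 26, 30, 29, 23]
arr[5]=29 > 23: no swap

Place pivot at position 3: [2, 19, 17, 23, 30, 29, 26]
Pivot position: 3

After partitioning with pivot 23, the array becomes [2, 19, 17, 23, 30, 29, 26]. The pivot is placed at index 3. All elements to the left of the pivot are <= 23, and all elements to the right are > 23.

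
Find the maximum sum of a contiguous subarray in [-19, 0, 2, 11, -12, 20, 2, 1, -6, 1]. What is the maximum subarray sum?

Using Kadane's algorithm on [-19, 0, 2, 11, -12, 20, 2, 1, -6, 1]:

Scanning through the array:
Position 1 (value 0): max_ending_here = 0, max_so_far = 0
Position 2 (value 2): max_ending_here = 2, max_so_far = 2
Position 3 (value 11): max_ending_here = 13, max_so_far = 13
Position 4 (value -12): max_ending_here = 1, max_so_far = 13
Position 5 (value 20): max_ending_here = 21, max_so_far = 21
Position 6 (value 2): max_ending_here = 23, max_so_far = 23
Position 7 (value 1): max_ending_here = 24, max_so_far = 24
Position 8 (value -6): max_ending_here = 18, max_so_far = 24
Position 9 (value 1): max_ending_here = 19, max_so_far = 24

Maximum subarray: [0, 2, 11, -12, 20, 2, 1]
Maximum sum: 24

The maximum subarray is [0, 2, 11, -12, 20, 2, 1] with sum 24. This subarray runs from index 1 to index 7.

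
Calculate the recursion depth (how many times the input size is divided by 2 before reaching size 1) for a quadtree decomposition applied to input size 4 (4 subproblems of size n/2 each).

For divide and conquer with division factor 2:

Problem sizes at each level:
Level 0: 4
Level 1: 2
Level 2: 1

The root is level 0 and the size-1 base case is level 2 (the tree spans levels 0 through 2, i.e. 3 levels counting the root), so the depth is the number of divisions: log_2(4) = 2

The recursion tree depth is log_2(4) = 2. At each level, the problem size is divided by 2, so it takes 2 divisions to reduce to a base case of size 1. The algorithm makes 4 recursive calls at each level.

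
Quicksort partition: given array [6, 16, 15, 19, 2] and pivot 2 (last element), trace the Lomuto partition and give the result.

Lomuto partition with pivot = 2:

Initial array: [6, 16, 15, 19, 2]

arr[0]=6 > 2: no swap
arr[1]=16 > 2: no swap
arr[2]=15 > 2: no swap
arr[3]=19 > 2: no swap

Place pivot at position 0: [2, 16, 15, 19, 6]
Pivot position: 0

After partitioning with pivot 2, the array becomes [2, 16, 15, 19, 6]. The pivot is placed at index 0. All elements to the left of the pivot are <= 2, and all elements to the right are > 2.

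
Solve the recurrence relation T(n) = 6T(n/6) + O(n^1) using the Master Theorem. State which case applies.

Master Theorem for T(n) = 6T(n/6) + O(n^1):

a = 6, b = 6, c = 1
log_b(a) = log_6(6) = 1.0000

Case 2: c = 1 = log_6(6) = 1.0000
T(n) = O(n^1 log n) = O(n log n)

For T(n) = 6T(n/6) + O(n^1): log_6(6) = 1.0000. This is Case 2 of the Master Theorem (c = log_b(a), equal work at all levels), giving O(n log n).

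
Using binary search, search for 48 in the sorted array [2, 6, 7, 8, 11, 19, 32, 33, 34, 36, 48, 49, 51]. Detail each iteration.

Binary search for 48 in [2, 6, 7, 8, 11, 19, 32, 33, 34, 36, 48, 49, 51]:

lo=0, hi=12, mid=6, arr[mid]=32 -> 32 < 48, search right half
lo=7, hi=12, mid=9, arr[mid]=36 -> 36 < 48, search right half
lo=10, hi=12, mid=11, arr[mid]=49 -> 49 > 48, search left half
lo=10, hi=10, mid=10, arr[mid]=48 -> Found target at index 10!

Binary search finds 48 at index 10 after 4 comparisons. The search repeatedly halves the search space by comparing with the middle element.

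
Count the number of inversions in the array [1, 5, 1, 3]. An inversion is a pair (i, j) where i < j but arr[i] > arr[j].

Finding inversions in [1, 5, 1, 3]:

(1, 2): arr[1]=5 > arr[2]=1
(1, 3): arr[1]=5 > arr[3]=3

Total inversions: 2

The array has 2 inversion(s): (1,2), (1,3). Each pair (i,j) satisfies i < j and arr[i] > arr[j].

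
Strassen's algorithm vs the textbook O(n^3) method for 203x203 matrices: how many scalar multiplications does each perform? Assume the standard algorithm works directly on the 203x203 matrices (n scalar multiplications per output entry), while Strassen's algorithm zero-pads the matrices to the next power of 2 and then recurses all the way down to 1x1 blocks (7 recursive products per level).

Matrix multiplication for 203x203 matrices:

Strassen's algorithm requires power-of-2 dimensions. Pad 203x203 to 256x256 (next power of 2).

Standard algorithm: 203^3 = 8365427 multiplications
Strassen's algorithm: 7^(log2(256)) = 7^8 = 5764801 multiplications
Savings: 8365427 - 5764801 = 2600626 multiplications

Standard: 8365427 multiplications (203^3). Strassen: 5764801 multiplications (7^8, after padding to 256x256). Strassen reduces 8 recursive multiplications to 7 at each level.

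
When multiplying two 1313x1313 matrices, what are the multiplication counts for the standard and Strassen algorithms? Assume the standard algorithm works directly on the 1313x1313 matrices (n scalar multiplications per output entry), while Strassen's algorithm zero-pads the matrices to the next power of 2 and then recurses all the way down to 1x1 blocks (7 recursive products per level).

Matrix multiplication for 1313x1313 matrices:

Strassen's algorithm requires power-of-2 dimensions. Pad 1313x1313 to 2048x2048 (next power of 2).

Standard algorithm: 1313^3 = 2263571297 multiplications
Strassen's algorithm: 7^(log2(2048)) = 7^11 = 1977326743 multiplications
Savings: 2263571297 - 1977326743 = 286244554 multiplications

Standard: 2263571297 multiplications (1313^3). Strassen: 1977326743 multiplications (7^11, after padding to 2048x2048). Strassen reduces 8 recursive multiplications to 7 at each level.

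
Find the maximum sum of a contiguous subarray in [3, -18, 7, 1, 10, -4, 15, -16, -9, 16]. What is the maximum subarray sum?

Using Kadane's algorithm on [3, -18, 7, 1, 10, -4, 15, -16, -9, 16]:

Scanning through the array:
Position 1 (value -18): max_ending_here = -15, max_so_far = 3
Position 2 (value 7): max_ending_here = 7, max_so_far = 7
Position 3 (value 1): max_ending_here = 8, max_so_far = 8
Position 4 (value 10): max_ending_here = 18, max_so_far = 18
Position 5 (value -4): max_ending_here = 14, max_so_far = 18
Position 6 (value 15): max_ending_here = 29, max_so_far = 29
Position 7 (value -16): max_ending_here = 13, max_so_far = 29
Position 8 (value -9): max_ending_here = 4, max_so_far = 29
Position 9 (value 16): max_ending_here = 20, max_so_far = 29

Maximum subarray: [7, 1, 10, -4, 15]
Maximum sum: 29

The maximum subarray is [7, 1, 10, -4, 15] with sum 29. This subarray runs from index 2 to index 6.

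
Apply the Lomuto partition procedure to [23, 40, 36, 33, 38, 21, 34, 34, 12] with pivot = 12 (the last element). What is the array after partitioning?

Lomuto partition with pivot = 12:

Initial array: [23, 40, 36, 33, 38, 21, 34, 34, 12]

arr[0]=23 > 12: no swap
arr[1]=40 > 12: no swap
arr[2]=36 > 12: no swap
arr[3]=33 > 12: no swap
arr[4]=38 > 12: no swap
arr[5]=21 > 12: no swap
arr[6]=34 > 12: no swap
arr[7]=34 > 12: no swap

Place pivot at position 0: [12, 40, 36, 33, 38, 21, 34, 34, 23]
Pivot position: 0

After partitioning with pivot 12, the array becomes [12, 40, 36, 33, 38, 21, 34, 34, 23]. The pivot is placed at index 0. All elements to the left of the pivot are <= 12, and all elements to the right are > 12.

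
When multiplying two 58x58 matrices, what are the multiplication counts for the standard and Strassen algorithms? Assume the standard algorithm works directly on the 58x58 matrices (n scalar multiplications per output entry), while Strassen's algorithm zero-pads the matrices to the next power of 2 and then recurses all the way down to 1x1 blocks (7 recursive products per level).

Matrix multiplication for 58x58 matrices:

Strassen's algorithm requires power-of-2 dimensions. Pad 58x58 to 64x64 (next power of 2).

Standard algorithm: 58^3 = 195112 multiplications
Strassen's algorithm: 7^(log2(64)) = 7^6 = 117649 multiplications
Savings: 195112 - 117649 = 77463 multiplications

Standard: 195112 multiplications (58^3). Strassen: 117649 multiplications (7^6, after padding to 64x64). Strassen reduces 8 recursive multiplications to 7 at each level.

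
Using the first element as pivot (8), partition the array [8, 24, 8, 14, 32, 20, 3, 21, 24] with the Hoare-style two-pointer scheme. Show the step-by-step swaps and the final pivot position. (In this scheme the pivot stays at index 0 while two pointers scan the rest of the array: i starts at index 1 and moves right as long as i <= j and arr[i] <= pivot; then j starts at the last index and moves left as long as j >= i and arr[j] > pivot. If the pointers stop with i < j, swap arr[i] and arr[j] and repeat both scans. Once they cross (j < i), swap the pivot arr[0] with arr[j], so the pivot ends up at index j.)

Hoare-style two-pointer partition with pivot = 8:

Initial array: [8, 24, 8, 14, 32, 20, 3, 21, 24]

Pointers start at i = 1, j = 8.
i stops at index 1 (arr[1]=24 > 8), j stops at index 6 (arr[6]=3 <= 8): swap arr[1] and arr[6], array becomes [8, 3, 8, 14, 32, 20, 24, 21, 24]
i ends at 3, j ends at 2: the pointers have crossed (j < i), so scanning stops.

Swap pivot arr[0] with arr[2] to place pivot at position 2: [8, 3, 8, 14, 32, 20, 24, 21, 24]
Pivot position: 2

After partitioning with pivot 8, the array becomes [8, 3, 8, 14, 32, 20, 24, 21, 24]. The pivot is placed at index 2. All elements to the left of the pivot are <= 8, and all elements to the right are > 8.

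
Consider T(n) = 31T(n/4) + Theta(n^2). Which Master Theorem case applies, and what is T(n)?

Master Theorem for T(n) = 31T(n/4) + O(n^2):

a = 31, b = 4, c = 2
log_b(a) = log_4(31) = 2.4771

Case 1: c = 2 < log_4(31) = 2.4771
T(n) = O(n^(log_4 31))

For T(n) = 31T(n/4) + O(n^2): log_4(31) = 2.4771. This is Case 1 of the Master Theorem (c < log_b(a), work dominated by leaves), giving O(n^(log_4 31)).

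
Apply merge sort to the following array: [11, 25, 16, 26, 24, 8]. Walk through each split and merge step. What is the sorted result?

Merge sort trace:

Split: [11, 25, 16, 26, 24, 8] -> [11, 25, 16] and [26, 24, 8]
  Split: [11, 25, 16] -> [11] and [25, 16]
    Split: [25, 16] -> [25] and [16]
    Merge: [25] + [16] -> [16, 25]
  Merge: [11] + [16, 25] -> [11, 16, 25]
  Split: [26, 24, 8] -> [26] and [24, 8]
    Split: [24, 8] -> [24] and [8]
    Merge: [24] + [8] -> [8, 24]
  Merge: [26] + [8, 24] -> [8, 24, 26]
Merge: [11, 16, 25] + [8, 24, 26] -> [8, 11, 16, 24, 25, 26]

Final sorted array: [8, 11, 16, 24, 25, 26]

The merge sort proceeds by recursively splitting the array and merging sorted halves.
After all merges, the sorted array is [8, 11, 16, 24, 25, 26].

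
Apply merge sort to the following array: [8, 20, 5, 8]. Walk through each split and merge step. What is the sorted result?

Merge sort trace:

Split: [8, 20, 5, 8] -> [8, 20] and [5, 8]
  Split: [8, 20] -> [8] and [20]
  Merge: [8] + [20] -> [8, 20]
  Split: [5, 8] -> [5] and [8]
  Merge: [5] + [8] -> [5, 8]
Merge: [8, 20] + [5, 8] -> [5, 8, 8, 20]

Final sorted array: [5, 8, 8, 20]

The merge sort proceeds by recursively splitting the array and merging sorted halves.
After all merges, the sorted array is [5, 8, 8, 20].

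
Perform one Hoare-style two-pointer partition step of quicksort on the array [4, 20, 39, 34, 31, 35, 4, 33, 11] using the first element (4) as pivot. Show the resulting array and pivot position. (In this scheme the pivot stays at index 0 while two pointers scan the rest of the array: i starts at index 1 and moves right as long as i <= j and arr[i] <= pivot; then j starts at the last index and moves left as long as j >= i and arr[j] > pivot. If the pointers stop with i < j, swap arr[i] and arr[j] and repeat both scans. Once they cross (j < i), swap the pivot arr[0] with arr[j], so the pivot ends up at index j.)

Hoare-style two-pointer partition with pivot = 4:

Initial array: [4, 20, 39, 34, 31, 35, 4, 33, 11]

Pointers start at i = 1, j = 8.
i stops at index 1 (arr[1]=20 > 4), j stops at index 6 (arr[6]=4 <= 4): swap arr[1] and arr[6], array becomes [4, 4, 39, 34, 31, 35, 20, 33, 11]
i ends at 2, j ends at 1: the pointers have crossed (j < i), so scanning stops.

Swap pivot arr[0] with arr[1] to place pivot at position 1: [4, 4, 39, 34, 31, 35, 20, 33, 11]
Pivot position: 1

After partitioning with pivot 4, the array becomes [4, 4, 39, 34, 31, 35, 20, 33, 11]. The pivot is placed at index 1. All elements to the left of the pivot are <= 4, and all elements to the right are > 4.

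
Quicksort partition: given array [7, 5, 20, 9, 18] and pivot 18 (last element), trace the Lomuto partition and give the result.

Lomuto partition with pivot = 18:

Initial array: [7, 5, 20, 9, 18]

arr[0]=7 <= 18: swap with position 0, array becomes [7, 5, 20, 9, 18]
arr[1]=5 <= 18: swap with position 1, array becomes [7, 5, 20, 9, 18]
arr[2]=20 > 18: no swap
arr[3]=9 <= 18: swap with position 2, array becomes [7, 5, 9, 20, 18]

Place pivot at position 3: [7, 5, 9, 18, 20]
Pivot position: 3

After partitioning with pivot 18, the array becomes [7, 5, 9, 18, 20]. The pivot is placed at index 3. All elements to the left of the pivot are <= 18, and all elements to the right are > 18.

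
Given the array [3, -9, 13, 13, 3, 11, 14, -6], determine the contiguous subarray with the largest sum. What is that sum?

Using Kadane's algorithm on [3, -9, 13, 13, 3, 11, 14, -6]:

Scanning through the array:
Position 1 (value -9): max_ending_here = -6, max_so_far = 3
Position 2 (value 13): max_ending_here = 13, max_so_far = 13
Position 3 (value 13): max_ending_here = 26, max_so_far = 26
Position 4 (value 3): max_ending_here = 29, max_so_far = 29
Position 5 (value 11): max_ending_here = 40, max_so_far = 40
Position 6 (value 14): max_ending_here = 54, max_so_far = 54
Position 7 (value -6): max_ending_here = 48, max_so_far = 54

Maximum subarray: [13, 13, 3, 11, 14]
Maximum sum: 54

The maximum subarray is [13, 13, 3, 11, 14] with sum 54. This subarray runs from index 2 to index 6.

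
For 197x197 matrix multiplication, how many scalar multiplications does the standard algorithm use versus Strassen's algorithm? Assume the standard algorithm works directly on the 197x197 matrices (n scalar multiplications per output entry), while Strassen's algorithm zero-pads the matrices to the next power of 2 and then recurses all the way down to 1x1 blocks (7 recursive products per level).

Matrix multiplication for 197x197 matrices:

Strassen's algorithm requires power-of-2 dimensions. Pad 197x197 to 256x256 (next power of 2).

Standard algorithm: 197^3 = 7645373 multiplications
Strassen's algorithm: 7^(log2(256)) = 7^8 = 5764801 multiplications
Savings: 7645373 - 5764801 = 1880572 multiplications

Standard: 7645373 multiplications (197^3). Strassen: 5764801 multiplications (7^8, after padding to 256x256). Strassen reduces 8 recursive multiplications to 7 at each level.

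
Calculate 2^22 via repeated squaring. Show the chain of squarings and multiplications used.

Computing 2^22 by squaring (build up from 2^1; each line after the first costs one multiplication):

2^1 = 2
2^2 = (2^1)^2 = 2^2 = 4
2^4 = (2^2)^2 = 4^2 = 16
2^5 = 2 * 2^4 = 2 * 16 = 32
2^10 = (2^5)^2 = 32^2 = 1024
2^11 = 2 * 2^10 = 2 * 1024 = 2048
2^22 = (2^11)^2 = 2048^2 = 4194304

Result: 4194304
Multiplications needed: 6 (6 lines after 2^1)

2^22 = 4194304. Using exponentiation by squaring, this requires 6 multiplications. The key idea: if the exponent is even, square the half-power; if odd, multiply by the base once.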